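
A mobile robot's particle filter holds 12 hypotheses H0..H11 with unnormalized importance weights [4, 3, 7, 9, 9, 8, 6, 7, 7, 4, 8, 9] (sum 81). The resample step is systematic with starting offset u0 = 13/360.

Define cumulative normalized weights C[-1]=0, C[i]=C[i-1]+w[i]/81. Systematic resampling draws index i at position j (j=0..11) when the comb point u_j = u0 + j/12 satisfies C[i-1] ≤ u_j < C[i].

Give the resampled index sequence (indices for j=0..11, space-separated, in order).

C = [4/81, 7/81, 14/81, 23/81, 32/81, 40/81, 46/81, 53/81, 20/27, 64/81, 8/9, 1]
j=0: u_0=13/360 ∈ [0, 4/81) → index 0
j=1: u_1=43/360 ∈ [7/81, 14/81) → index 2
j=2: u_2=73/360 ∈ [14/81, 23/81) → index 3
j=3: u_3=103/360 ∈ [23/81, 32/81) → index 4
j=4: u_4=133/360 ∈ [23/81, 32/81) → index 4
j=5: u_5=163/360 ∈ [32/81, 40/81) → index 5
j=6: u_6=193/360 ∈ [40/81, 46/81) → index 6
j=7: u_7=223/360 ∈ [46/81, 53/81) → index 7
j=8: u_8=253/360 ∈ [53/81, 20/27) → index 8
j=9: u_9=283/360 ∈ [20/27, 64/81) → index 9
j=10: u_10=313/360 ∈ [64/81, 8/9) → index 10
j=11: u_11=343/360 ∈ [8/9, 1) → index 11

0 2 3 4 4 5 6 7 8 9 10 11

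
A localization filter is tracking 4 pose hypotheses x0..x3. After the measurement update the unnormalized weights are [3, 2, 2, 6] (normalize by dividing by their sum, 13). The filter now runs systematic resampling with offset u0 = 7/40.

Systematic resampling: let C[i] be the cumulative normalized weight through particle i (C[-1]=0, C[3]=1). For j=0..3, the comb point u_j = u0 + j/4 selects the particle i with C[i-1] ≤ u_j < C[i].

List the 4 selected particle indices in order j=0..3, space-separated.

0 2 3 3

C = [3/13, 5/13, 7/13, 1]
j=0: u_0=7/40 ∈ [0, 3/13) → index 0
j=1: u_1=17/40 ∈ [5/13, 7/13) → index 2
j=2: u_2=27/40 ∈ [7/13, 1) → index 3
j=3: u_3=37/40 ∈ [7/13, 1) → index 3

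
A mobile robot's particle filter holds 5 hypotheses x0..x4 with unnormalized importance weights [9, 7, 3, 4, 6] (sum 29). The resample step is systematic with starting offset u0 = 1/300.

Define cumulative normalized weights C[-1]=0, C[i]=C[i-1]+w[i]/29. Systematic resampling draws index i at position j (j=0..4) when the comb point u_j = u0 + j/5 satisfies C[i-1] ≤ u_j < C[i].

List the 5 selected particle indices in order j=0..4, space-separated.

0 0 1 2 4

C = [9/29, 16/29, 19/29, 23/29, 1]
j=0: u_0=1/300 ∈ [0, 9/29) → index 0
j=1: u_1=61/300 ∈ [0, 9/29) → index 0
j=2: u_2=121/300 ∈ [9/29, 16/29) → index 1
j=3: u_3=181/300 ∈ [16/29, 19/29) → index 2
j=4: u_4=241/300 ∈ [23/29, 1) → index 4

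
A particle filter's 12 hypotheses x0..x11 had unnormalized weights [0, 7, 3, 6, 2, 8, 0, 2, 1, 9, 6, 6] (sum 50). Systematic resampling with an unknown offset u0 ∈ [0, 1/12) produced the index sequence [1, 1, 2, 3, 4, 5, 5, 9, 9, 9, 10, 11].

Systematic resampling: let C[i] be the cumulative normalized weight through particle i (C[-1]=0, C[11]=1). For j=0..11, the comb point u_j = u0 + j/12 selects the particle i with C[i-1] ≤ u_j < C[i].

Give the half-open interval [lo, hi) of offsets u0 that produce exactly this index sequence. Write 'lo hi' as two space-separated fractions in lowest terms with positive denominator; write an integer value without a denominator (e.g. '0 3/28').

C = [0, 7/50, 1/5, 8/25, 9/25, 13/25, 13/25, 14/25, 29/50, 19/25, 22/25, 1]
j=0 picked index 1: u0 ∈ [0, 7/50)
j=1 picked index 1: u0 ∈ [-1/12, 17/300)
j=2 picked index 2: u0 ∈ [-2/75, 1/30)
j=3 picked index 3: u0 ∈ [-1/20, 7/100)
j=4 picked index 4: u0 ∈ [-1/75, 2/75)
j=5 picked index 5: u0 ∈ [-17/300, 31/300)
j=6 picked index 5: u0 ∈ [-7/50, 1/50)
j=7 picked index 9: u0 ∈ [-1/300, 53/300)
j=8 picked index 9: u0 ∈ [-13/150, 7/75)
j=9 picked index 9: u0 ∈ [-17/100, 1/100)
j=10 picked index 10: u0 ∈ [-11/150, 7/150)
j=11 picked index 11: u0 ∈ [-11/300, 1/12)
intersection: [0, 1/100)

0 1/100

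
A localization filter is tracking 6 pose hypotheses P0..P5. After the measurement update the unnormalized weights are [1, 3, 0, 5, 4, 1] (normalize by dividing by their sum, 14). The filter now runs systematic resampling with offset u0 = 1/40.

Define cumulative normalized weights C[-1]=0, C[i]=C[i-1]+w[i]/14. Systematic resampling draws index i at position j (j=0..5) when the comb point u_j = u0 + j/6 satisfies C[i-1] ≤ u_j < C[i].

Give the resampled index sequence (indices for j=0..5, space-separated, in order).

C = [1/14, 2/7, 2/7, 9/14, 13/14, 1]
j=0: u_0=1/40 ∈ [0, 1/14) → index 0
j=1: u_1=23/120 ∈ [1/14, 2/7) → index 1
j=2: u_2=43/120 ∈ [2/7, 9/14) → index 3
j=3: u_3=21/40 ∈ [2/7, 9/14) → index 3
j=4: u_4=83/120 ∈ [9/14, 13/14) → index 4
j=5: u_5=103/120 ∈ [9/14, 13/14) → index 4

0 1 3 3 4 4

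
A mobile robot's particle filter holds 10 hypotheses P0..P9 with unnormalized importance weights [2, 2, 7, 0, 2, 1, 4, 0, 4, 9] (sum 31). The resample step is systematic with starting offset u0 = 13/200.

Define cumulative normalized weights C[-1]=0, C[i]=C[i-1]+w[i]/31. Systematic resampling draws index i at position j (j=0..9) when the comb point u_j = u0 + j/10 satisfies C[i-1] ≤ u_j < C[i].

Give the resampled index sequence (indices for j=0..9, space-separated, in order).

1 2 2 4 6 6 8 9 9 9

C = [2/31, 4/31, 11/31, 11/31, 13/31, 14/31, 18/31, 18/31, 22/31, 1]
j=0: u_0=13/200 ∈ [2/31, 4/31) → index 1
j=1: u_1=33/200 ∈ [4/31, 11/31) → index 2
j=2: u_2=53/200 ∈ [4/31, 11/31) → index 2
j=3: u_3=73/200 ∈ [11/31, 13/31) → index 4
j=4: u_4=93/200 ∈ [14/31, 18/31) → index 6
j=5: u_5=113/200 ∈ [14/31, 18/31) → index 6
j=6: u_6=133/200 ∈ [18/31, 22/31) → index 8
j=7: u_7=153/200 ∈ [22/31, 1) → index 9
j=8: u_8=173/200 ∈ [22/31, 1) → index 9
j=9: u_9=193/200 ∈ [22/31, 1) → index 9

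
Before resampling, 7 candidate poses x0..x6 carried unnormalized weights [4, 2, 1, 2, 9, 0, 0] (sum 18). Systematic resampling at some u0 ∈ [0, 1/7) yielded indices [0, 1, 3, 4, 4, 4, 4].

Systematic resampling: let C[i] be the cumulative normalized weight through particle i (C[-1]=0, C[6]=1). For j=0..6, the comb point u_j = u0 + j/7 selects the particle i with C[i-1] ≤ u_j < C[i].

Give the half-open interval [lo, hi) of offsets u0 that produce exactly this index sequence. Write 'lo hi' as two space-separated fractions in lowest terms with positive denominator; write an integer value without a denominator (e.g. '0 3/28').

13/126 1/7

C = [2/9, 1/3, 7/18, 1/2, 1, 1, 1]
j=0 picked index 0: u0 ∈ [0, 2/9)
j=1 picked index 1: u0 ∈ [5/63, 4/21)
j=2 picked index 3: u0 ∈ [13/126, 3/14)
j=3 picked index 4: u0 ∈ [1/14, 4/7)
j=4 picked index 4: u0 ∈ [-1/14, 3/7)
j=5 picked index 4: u0 ∈ [-3/14, 2/7)
j=6 picked index 4: u0 ∈ [-5/14, 1/7)
intersection: [13/126, 1/7)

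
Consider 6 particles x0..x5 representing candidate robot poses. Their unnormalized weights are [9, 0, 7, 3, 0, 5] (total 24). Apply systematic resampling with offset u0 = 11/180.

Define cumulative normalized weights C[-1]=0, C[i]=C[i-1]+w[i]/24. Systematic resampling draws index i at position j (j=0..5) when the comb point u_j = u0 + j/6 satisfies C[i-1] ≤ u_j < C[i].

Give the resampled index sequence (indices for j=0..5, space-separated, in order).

C = [3/8, 3/8, 2/3, 19/24, 19/24, 1]
j=0: u_0=11/180 ∈ [0, 3/8) → index 0
j=1: u_1=41/180 ∈ [0, 3/8) → index 0
j=2: u_2=71/180 ∈ [3/8, 2/3) → index 2
j=3: u_3=101/180 ∈ [3/8, 2/3) → index 2
j=4: u_4=131/180 ∈ [2/3, 19/24) → index 3
j=5: u_5=161/180 ∈ [19/24, 1) → index 5

0 0 2 2 3 5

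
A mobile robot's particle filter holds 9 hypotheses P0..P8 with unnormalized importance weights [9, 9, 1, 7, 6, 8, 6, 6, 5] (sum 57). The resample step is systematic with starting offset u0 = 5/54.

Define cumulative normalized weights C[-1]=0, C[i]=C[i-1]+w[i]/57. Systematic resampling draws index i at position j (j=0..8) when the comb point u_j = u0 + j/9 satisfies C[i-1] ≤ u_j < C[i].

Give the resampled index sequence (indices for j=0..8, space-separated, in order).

0 1 1 3 4 5 6 7 8

C = [3/19, 6/19, 1/3, 26/57, 32/57, 40/57, 46/57, 52/57, 1]
j=0: u_0=5/54 ∈ [0, 3/19) → index 0
j=1: u_1=11/54 ∈ [3/19, 6/19) → index 1
j=2: u_2=17/54 ∈ [3/19, 6/19) → index 1
j=3: u_3=23/54 ∈ [1/3, 26/57) → index 3
j=4: u_4=29/54 ∈ [26/57, 32/57) → index 4
j=5: u_5=35/54 ∈ [32/57, 40/57) → index 5
j=6: u_6=41/54 ∈ [40/57, 46/57) → index 6
j=7: u_7=47/54 ∈ [46/57, 52/57) → index 7
j=8: u_8=53/54 ∈ [52/57, 1) → index 8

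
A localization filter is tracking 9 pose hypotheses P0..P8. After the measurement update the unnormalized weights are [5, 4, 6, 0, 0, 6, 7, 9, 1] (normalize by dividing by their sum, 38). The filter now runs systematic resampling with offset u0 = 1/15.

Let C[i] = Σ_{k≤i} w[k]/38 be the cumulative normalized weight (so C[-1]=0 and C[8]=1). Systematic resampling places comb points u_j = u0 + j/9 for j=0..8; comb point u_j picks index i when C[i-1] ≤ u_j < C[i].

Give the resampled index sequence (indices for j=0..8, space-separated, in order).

0 1 2 5 5 6 6 7 7

C = [5/38, 9/38, 15/38, 15/38, 15/38, 21/38, 14/19, 37/38, 1]
j=0: u_0=1/15 ∈ [0, 5/38) → index 0
j=1: u_1=8/45 ∈ [5/38, 9/38) → index 1
j=2: u_2=13/45 ∈ [9/38, 15/38) → index 2
j=3: u_3=2/5 ∈ [15/38, 21/38) → index 5
j=4: u_4=23/45 ∈ [15/38, 21/38) → index 5
j=5: u_5=28/45 ∈ [21/38, 14/19) → index 6
j=6: u_6=11/15 ∈ [21/38, 14/19) → index 6
j=7: u_7=38/45 ∈ [14/19, 37/38) → index 7
j=8: u_8=43/45 ∈ [14/19, 37/38) → index 7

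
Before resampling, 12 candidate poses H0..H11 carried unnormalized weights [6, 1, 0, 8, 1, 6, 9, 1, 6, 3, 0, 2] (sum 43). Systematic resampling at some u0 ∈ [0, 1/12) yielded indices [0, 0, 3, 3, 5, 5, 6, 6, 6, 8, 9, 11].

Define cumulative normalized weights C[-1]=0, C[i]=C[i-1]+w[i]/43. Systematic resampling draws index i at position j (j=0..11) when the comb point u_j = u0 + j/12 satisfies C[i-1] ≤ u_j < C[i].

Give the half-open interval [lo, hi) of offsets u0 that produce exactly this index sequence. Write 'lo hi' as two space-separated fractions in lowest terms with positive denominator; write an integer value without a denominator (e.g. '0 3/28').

13/258 7/129

C = [6/43, 7/43, 7/43, 15/43, 16/43, 22/43, 31/43, 32/43, 38/43, 41/43, 41/43, 1]
j=0 picked index 0: u0 ∈ [0, 6/43)
j=1 picked index 0: u0 ∈ [-1/12, 29/516)
j=2 picked index 3: u0 ∈ [-1/258, 47/258)
j=3 picked index 3: u0 ∈ [-15/172, 17/172)
j=4 picked index 5: u0 ∈ [5/129, 23/129)
j=5 picked index 5: u0 ∈ [-23/516, 49/516)
j=6 picked index 6: u0 ∈ [1/86, 19/86)
j=7 picked index 6: u0 ∈ [-37/516, 71/516)
j=8 picked index 6: u0 ∈ [-20/129, 7/129)
j=9 picked index 8: u0 ∈ [-1/172, 23/172)
j=10 picked index 9: u0 ∈ [13/258, 31/258)
j=11 picked index 11: u0 ∈ [19/516, 1/12)
intersection: [13/258, 7/129)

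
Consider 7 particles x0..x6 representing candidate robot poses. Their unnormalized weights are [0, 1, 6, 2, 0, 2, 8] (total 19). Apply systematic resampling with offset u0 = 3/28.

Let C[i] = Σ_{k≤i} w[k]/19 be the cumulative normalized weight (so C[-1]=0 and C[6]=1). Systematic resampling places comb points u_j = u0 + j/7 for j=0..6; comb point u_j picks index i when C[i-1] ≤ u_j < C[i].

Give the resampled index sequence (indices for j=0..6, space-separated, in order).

2 2 3 5 6 6 6

C = [0, 1/19, 7/19, 9/19, 9/19, 11/19, 1]
j=0: u_0=3/28 ∈ [1/19, 7/19) → index 2
j=1: u_1=1/4 ∈ [1/19, 7/19) → index 2
j=2: u_2=11/28 ∈ [7/19, 9/19) → index 3
j=3: u_3=15/28 ∈ [9/19, 11/19) → index 5
j=4: u_4=19/28 ∈ [11/19, 1) → index 6
j=5: u_5=23/28 ∈ [11/19, 1) → index 6
j=6: u_6=27/28 ∈ [11/19, 1) → index 6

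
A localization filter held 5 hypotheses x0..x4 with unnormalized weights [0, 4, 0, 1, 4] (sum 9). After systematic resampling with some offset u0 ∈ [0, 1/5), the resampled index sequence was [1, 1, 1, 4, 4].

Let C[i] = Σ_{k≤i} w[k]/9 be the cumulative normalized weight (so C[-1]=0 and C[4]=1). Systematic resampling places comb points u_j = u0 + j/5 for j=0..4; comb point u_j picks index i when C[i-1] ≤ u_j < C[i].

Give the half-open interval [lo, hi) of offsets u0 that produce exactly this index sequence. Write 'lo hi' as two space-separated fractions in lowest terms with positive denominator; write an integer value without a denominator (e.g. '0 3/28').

0 2/45

C = [0, 4/9, 4/9, 5/9, 1]
j=0 picked index 1: u0 ∈ [0, 4/9)
j=1 picked index 1: u0 ∈ [-1/5, 11/45)
j=2 picked index 1: u0 ∈ [-2/5, 2/45)
j=3 picked index 4: u0 ∈ [-2/45, 2/5)
j=4 picked index 4: u0 ∈ [-11/45, 1/5)
intersection: [0, 2/45)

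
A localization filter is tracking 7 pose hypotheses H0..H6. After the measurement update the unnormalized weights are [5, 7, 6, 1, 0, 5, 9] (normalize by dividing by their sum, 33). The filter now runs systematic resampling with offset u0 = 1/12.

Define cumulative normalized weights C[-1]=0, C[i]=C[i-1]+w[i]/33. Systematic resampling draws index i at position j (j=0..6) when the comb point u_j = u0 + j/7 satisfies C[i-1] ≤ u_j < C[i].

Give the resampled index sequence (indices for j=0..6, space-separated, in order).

0 1 2 2 5 6 6

C = [5/33, 4/11, 6/11, 19/33, 19/33, 8/11, 1]
j=0: u_0=1/12 ∈ [0, 5/33) → index 0
j=1: u_1=19/84 ∈ [5/33, 4/11) → index 1
j=2: u_2=31/84 ∈ [4/11, 6/11) → index 2
j=3: u_3=43/84 ∈ [4/11, 6/11) → index 2
j=4: u_4=55/84 ∈ [19/33, 8/11) → index 5
j=5: u_5=67/84 ∈ [8/11, 1) → index 6
j=6: u_6=79/84 ∈ [8/11, 1) → index 6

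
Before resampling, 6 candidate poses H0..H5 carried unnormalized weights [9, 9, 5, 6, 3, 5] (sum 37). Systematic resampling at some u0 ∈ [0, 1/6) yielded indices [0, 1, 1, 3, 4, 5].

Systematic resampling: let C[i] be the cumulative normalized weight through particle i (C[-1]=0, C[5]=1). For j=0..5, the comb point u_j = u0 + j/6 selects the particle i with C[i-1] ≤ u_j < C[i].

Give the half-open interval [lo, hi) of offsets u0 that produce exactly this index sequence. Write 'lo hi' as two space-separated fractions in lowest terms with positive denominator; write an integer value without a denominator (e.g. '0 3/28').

9/74 17/111

C = [9/37, 18/37, 23/37, 29/37, 32/37, 1]
j=0 picked index 0: u0 ∈ [0, 9/37)
j=1 picked index 1: u0 ∈ [17/222, 71/222)
j=2 picked index 1: u0 ∈ [-10/111, 17/111)
j=3 picked index 3: u0 ∈ [9/74, 21/74)
j=4 picked index 4: u0 ∈ [13/111, 22/111)
j=5 picked index 5: u0 ∈ [7/222, 1/6)
intersection: [9/74, 17/111)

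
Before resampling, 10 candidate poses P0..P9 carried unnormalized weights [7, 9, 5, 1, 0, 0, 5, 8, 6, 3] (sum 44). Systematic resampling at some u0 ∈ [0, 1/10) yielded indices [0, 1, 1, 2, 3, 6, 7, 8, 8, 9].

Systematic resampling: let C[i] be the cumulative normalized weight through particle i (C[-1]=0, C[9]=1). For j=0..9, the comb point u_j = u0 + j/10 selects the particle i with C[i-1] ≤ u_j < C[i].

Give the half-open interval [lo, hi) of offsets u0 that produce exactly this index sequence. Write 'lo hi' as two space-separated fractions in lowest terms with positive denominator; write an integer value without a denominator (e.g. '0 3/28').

21/220 1/10

C = [7/44, 4/11, 21/44, 1/2, 1/2, 1/2, 27/44, 35/44, 41/44, 1]
j=0 picked index 0: u0 ∈ [0, 7/44)
j=1 picked index 1: u0 ∈ [13/220, 29/110)
j=2 picked index 1: u0 ∈ [-9/220, 9/55)
j=3 picked index 2: u0 ∈ [7/110, 39/220)
j=4 picked index 3: u0 ∈ [17/220, 1/10)
j=5 picked index 6: u0 ∈ [0, 5/44)
j=6 picked index 7: u0 ∈ [3/220, 43/220)
j=7 picked index 8: u0 ∈ [21/220, 51/220)
j=8 picked index 8: u0 ∈ [-1/220, 29/220)
j=9 picked index 9: u0 ∈ [7/220, 1/10)
intersection: [21/220, 1/10)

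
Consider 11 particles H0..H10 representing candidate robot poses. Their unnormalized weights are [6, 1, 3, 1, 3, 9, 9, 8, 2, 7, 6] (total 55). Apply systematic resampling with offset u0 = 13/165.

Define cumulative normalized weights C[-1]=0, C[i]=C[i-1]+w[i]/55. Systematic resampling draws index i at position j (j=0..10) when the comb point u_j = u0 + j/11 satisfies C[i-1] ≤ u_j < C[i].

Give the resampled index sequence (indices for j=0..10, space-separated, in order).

C = [6/55, 7/55, 2/11, 1/5, 14/55, 23/55, 32/55, 8/11, 42/55, 49/55, 1]
j=0: u_0=13/165 ∈ [0, 6/55) → index 0
j=1: u_1=28/165 ∈ [7/55, 2/11) → index 2
j=2: u_2=43/165 ∈ [14/55, 23/55) → index 5
j=3: u_3=58/165 ∈ [14/55, 23/55) → index 5
j=4: u_4=73/165 ∈ [23/55, 32/55) → index 6
j=5: u_5=8/15 ∈ [23/55, 32/55) → index 6
j=6: u_6=103/165 ∈ [32/55, 8/11) → index 7
j=7: u_7=118/165 ∈ [32/55, 8/11) → index 7
j=8: u_8=133/165 ∈ [42/55, 49/55) → index 9
j=9: u_9=148/165 ∈ [49/55, 1) → index 10
j=10: u_10=163/165 ∈ [49/55, 1) → index 10

0 2 5 5 6 6 7 7 9 10 10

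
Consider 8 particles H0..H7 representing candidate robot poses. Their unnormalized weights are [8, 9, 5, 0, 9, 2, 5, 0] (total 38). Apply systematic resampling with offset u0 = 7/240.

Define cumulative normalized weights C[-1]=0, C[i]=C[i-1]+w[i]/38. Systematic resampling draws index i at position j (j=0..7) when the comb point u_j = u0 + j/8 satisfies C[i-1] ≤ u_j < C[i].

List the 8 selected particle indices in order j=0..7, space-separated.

0 0 1 1 2 4 4 6

C = [4/19, 17/38, 11/19, 11/19, 31/38, 33/38, 1, 1]
j=0: u_0=7/240 ∈ [0, 4/19) → index 0
j=1: u_1=37/240 ∈ [0, 4/19) → index 0
j=2: u_2=67/240 ∈ [4/19, 17/38) → index 1
j=3: u_3=97/240 ∈ [4/19, 17/38) → index 1
j=4: u_4=127/240 ∈ [17/38, 11/19) → index 2
j=5: u_5=157/240 ∈ [11/19, 31/38) → index 4
j=6: u_6=187/240 ∈ [11/19, 31/38) → index 4
j=7: u_7=217/240 ∈ [33/38, 1) → index 6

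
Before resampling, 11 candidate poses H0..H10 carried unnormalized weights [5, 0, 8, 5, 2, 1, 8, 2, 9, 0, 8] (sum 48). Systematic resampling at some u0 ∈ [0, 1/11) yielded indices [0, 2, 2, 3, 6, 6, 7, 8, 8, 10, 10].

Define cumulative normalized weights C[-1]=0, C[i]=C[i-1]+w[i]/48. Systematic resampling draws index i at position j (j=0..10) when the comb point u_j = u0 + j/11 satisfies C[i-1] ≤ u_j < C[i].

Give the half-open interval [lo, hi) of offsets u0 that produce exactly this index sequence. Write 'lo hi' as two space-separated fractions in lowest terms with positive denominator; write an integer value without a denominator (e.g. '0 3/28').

C = [5/48, 5/48, 13/48, 3/8, 5/12, 7/16, 29/48, 31/48, 5/6, 5/6, 1]
j=0 picked index 0: u0 ∈ [0, 5/48)
j=1 picked index 2: u0 ∈ [7/528, 95/528)
j=2 picked index 2: u0 ∈ [-41/528, 47/528)
j=3 picked index 3: u0 ∈ [-1/528, 9/88)
j=4 picked index 6: u0 ∈ [13/176, 127/528)
j=5 picked index 6: u0 ∈ [-3/176, 79/528)
j=6 picked index 7: u0 ∈ [31/528, 53/528)
j=7 picked index 8: u0 ∈ [5/528, 13/66)
j=8 picked index 8: u0 ∈ [-43/528, 7/66)
j=9 picked index 10: u0 ∈ [1/66, 2/11)
j=10 picked index 10: u0 ∈ [-5/66, 1/11)
intersection: [13/176, 47/528)

13/176 47/528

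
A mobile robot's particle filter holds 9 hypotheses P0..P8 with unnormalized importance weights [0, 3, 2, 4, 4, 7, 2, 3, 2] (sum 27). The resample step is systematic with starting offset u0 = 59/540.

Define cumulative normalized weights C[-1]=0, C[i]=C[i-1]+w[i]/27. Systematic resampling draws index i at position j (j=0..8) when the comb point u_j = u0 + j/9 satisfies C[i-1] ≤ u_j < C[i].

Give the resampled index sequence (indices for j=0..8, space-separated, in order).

1 3 3 4 5 5 6 7 8

C = [0, 1/9, 5/27, 1/3, 13/27, 20/27, 22/27, 25/27, 1]
j=0: u_0=59/540 ∈ [0, 1/9) → index 1
j=1: u_1=119/540 ∈ [5/27, 1/3) → index 3
j=2: u_2=179/540 ∈ [5/27, 1/3) → index 3
j=3: u_3=239/540 ∈ [1/3, 13/27) → index 4
j=4: u_4=299/540 ∈ [13/27, 20/27) → index 5
j=5: u_5=359/540 ∈ [13/27, 20/27) → index 5
j=6: u_6=419/540 ∈ [20/27, 22/27) → index 6
j=7: u_7=479/540 ∈ [22/27, 25/27) → index 7
j=8: u_8=539/540 ∈ [25/27, 1) → index 8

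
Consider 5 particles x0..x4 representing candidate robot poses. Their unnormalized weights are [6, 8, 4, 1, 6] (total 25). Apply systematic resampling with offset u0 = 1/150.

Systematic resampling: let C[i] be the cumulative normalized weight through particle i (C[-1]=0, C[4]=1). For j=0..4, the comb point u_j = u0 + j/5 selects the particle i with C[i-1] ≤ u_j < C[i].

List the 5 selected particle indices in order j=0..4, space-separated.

0 0 1 2 4

C = [6/25, 14/25, 18/25, 19/25, 1]
j=0: u_0=1/150 ∈ [0, 6/25) → index 0
j=1: u_1=31/150 ∈ [0, 6/25) → index 0
j=2: u_2=61/150 ∈ [6/25, 14/25) → index 1
j=3: u_3=91/150 ∈ [14/25, 18/25) → index 2
j=4: u_4=121/150 ∈ [19/25, 1) → index 4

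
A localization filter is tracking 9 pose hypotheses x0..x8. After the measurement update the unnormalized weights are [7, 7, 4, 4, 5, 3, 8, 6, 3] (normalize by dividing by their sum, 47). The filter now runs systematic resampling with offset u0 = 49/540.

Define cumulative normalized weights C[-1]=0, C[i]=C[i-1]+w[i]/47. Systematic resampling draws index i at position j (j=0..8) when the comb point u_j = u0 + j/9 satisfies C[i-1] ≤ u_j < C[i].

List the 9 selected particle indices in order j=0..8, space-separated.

0 1 2 3 4 6 6 7 8

C = [7/47, 14/47, 18/47, 22/47, 27/47, 30/47, 38/47, 44/47, 1]
j=0: u_0=49/540 ∈ [0, 7/47) → index 0
j=1: u_1=109/540 ∈ [7/47, 14/47) → index 1
j=2: u_2=169/540 ∈ [14/47, 18/47) → index 2
j=3: u_3=229/540 ∈ [18/47, 22/47) → index 3
j=4: u_4=289/540 ∈ [22/47, 27/47) → index 4
j=5: u_5=349/540 ∈ [30/47, 38/47) → index 6
j=6: u_6=409/540 ∈ [30/47, 38/47) → index 6
j=7: u_7=469/540 ∈ [38/47, 44/47) → index 7
j=8: u_8=529/540 ∈ [44/47, 1) → index 8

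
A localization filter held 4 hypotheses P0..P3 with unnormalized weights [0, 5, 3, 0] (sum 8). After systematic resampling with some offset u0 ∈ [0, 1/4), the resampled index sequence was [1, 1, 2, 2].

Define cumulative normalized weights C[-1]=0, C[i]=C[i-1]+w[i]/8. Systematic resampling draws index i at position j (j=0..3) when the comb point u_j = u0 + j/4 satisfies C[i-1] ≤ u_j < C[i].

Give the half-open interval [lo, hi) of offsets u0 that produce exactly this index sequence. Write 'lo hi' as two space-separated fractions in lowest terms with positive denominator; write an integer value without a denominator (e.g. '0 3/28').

1/8 1/4

C = [0, 5/8, 1, 1]
j=0 picked index 1: u0 ∈ [0, 5/8)
j=1 picked index 1: u0 ∈ [-1/4, 3/8)
j=2 picked index 2: u0 ∈ [1/8, 1/2)
j=3 picked index 2: u0 ∈ [-1/8, 1/4)
intersection: [1/8, 1/4)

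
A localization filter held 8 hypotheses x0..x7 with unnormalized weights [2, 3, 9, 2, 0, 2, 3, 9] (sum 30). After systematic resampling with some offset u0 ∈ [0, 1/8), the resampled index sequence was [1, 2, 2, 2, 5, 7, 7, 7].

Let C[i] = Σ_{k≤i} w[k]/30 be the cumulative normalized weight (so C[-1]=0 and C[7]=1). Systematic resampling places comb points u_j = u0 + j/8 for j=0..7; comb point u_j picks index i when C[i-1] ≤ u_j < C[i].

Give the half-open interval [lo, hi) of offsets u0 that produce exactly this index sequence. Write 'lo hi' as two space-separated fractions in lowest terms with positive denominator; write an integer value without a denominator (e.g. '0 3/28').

3/40 11/120

C = [1/15, 1/6, 7/15, 8/15, 8/15, 3/5, 7/10, 1]
j=0 picked index 1: u0 ∈ [1/15, 1/6)
j=1 picked index 2: u0 ∈ [1/24, 41/120)
j=2 picked index 2: u0 ∈ [-1/12, 13/60)
j=3 picked index 2: u0 ∈ [-5/24, 11/120)
j=4 picked index 5: u0 ∈ [1/30, 1/10)
j=5 picked index 7: u0 ∈ [3/40, 3/8)
j=6 picked index 7: u0 ∈ [-1/20, 1/4)
j=7 picked index 7: u0 ∈ [-7/40, 1/8)
intersection: [3/40, 11/120)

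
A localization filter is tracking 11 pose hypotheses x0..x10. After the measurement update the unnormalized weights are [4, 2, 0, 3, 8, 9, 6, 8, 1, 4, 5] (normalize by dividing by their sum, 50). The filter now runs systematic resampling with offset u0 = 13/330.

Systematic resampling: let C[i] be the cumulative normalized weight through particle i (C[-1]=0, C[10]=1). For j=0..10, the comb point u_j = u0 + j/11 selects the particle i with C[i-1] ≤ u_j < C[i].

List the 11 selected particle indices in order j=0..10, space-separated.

C = [2/25, 3/25, 3/25, 9/50, 17/50, 13/25, 16/25, 4/5, 41/50, 9/10, 1]
j=0: u_0=13/330 ∈ [0, 2/25) → index 0
j=1: u_1=43/330 ∈ [3/25, 9/50) → index 3
j=2: u_2=73/330 ∈ [9/50, 17/50) → index 4
j=3: u_3=103/330 ∈ [9/50, 17/50) → index 4
j=4: u_4=133/330 ∈ [17/50, 13/25) → index 5
j=5: u_5=163/330 ∈ [17/50, 13/25) → index 5
j=6: u_6=193/330 ∈ [13/25, 16/25) → index 6
j=7: u_7=223/330 ∈ [16/25, 4/5) → index 7
j=8: u_8=23/30 ∈ [16/25, 4/5) → index 7
j=9: u_9=283/330 ∈ [41/50, 9/10) → index 9
j=10: u_10=313/330 ∈ [9/10, 1) → index 10

0 3 4 4 5 5 6 7 7 9 10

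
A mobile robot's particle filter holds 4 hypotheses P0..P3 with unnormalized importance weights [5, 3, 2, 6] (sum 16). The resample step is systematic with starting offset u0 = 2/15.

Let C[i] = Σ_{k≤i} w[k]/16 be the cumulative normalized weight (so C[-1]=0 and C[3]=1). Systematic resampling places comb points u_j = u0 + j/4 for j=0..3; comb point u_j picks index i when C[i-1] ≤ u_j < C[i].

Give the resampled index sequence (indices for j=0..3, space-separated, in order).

0 1 3 3

C = [5/16, 1/2, 5/8, 1]
j=0: u_0=2/15 ∈ [0, 5/16) → index 0
j=1: u_1=23/60 ∈ [5/16, 1/2) → index 1
j=2: u_2=19/30 ∈ [5/8, 1) → index 3
j=3: u_3=53/60 ∈ [5/8, 1) → index 3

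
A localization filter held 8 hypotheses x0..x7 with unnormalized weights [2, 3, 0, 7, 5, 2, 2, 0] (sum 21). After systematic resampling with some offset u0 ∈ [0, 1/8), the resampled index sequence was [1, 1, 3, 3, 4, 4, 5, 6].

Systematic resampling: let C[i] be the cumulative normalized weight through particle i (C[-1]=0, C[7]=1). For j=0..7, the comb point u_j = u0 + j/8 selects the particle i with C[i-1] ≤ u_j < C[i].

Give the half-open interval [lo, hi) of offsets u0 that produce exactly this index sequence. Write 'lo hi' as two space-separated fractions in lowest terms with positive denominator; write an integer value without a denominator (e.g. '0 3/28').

C = [2/21, 5/21, 5/21, 4/7, 17/21, 19/21, 1, 1]
j=0 picked index 1: u0 ∈ [2/21, 5/21)
j=1 picked index 1: u0 ∈ [-5/168, 19/168)
j=2 picked index 3: u0 ∈ [-1/84, 9/28)
j=3 picked index 3: u0 ∈ [-23/168, 11/56)
j=4 picked index 4: u0 ∈ [1/14, 13/42)
j=5 picked index 4: u0 ∈ [-3/56, 31/168)
j=6 picked index 5: u0 ∈ [5/84, 13/84)
j=7 picked index 6: u0 ∈ [5/168, 1/8)
intersection: [2/21, 19/168)

2/21 19/168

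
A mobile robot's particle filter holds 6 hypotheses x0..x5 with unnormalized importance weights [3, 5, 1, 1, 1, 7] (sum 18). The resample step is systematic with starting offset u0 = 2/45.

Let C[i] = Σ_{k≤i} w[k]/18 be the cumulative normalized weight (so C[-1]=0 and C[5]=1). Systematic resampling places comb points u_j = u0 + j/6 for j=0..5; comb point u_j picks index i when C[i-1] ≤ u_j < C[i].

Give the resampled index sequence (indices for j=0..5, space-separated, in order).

0 1 1 3 5 5

C = [1/6, 4/9, 1/2, 5/9, 11/18, 1]
j=0: u_0=2/45 ∈ [0, 1/6) → index 0
j=1: u_1=19/90 ∈ [1/6, 4/9) → index 1
j=2: u_2=17/45 ∈ [1/6, 4/9) → index 1
j=3: u_3=49/90 ∈ [1/2, 5/9) → index 3
j=4: u_4=32/45 ∈ [11/18, 1) → index 5
j=5: u_5=79/90 ∈ [11/18, 1) → index 5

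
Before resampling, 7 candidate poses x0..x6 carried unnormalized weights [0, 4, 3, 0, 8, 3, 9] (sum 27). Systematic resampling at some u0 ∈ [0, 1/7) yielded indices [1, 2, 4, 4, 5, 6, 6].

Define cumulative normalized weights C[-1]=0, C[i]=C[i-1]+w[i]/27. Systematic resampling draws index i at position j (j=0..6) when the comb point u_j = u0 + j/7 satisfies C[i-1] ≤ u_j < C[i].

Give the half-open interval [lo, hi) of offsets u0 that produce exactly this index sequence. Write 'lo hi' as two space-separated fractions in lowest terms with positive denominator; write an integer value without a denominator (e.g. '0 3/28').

1/189 2/21

C = [0, 4/27, 7/27, 7/27, 5/9, 2/3, 1]
j=0 picked index 1: u0 ∈ [0, 4/27)
j=1 picked index 2: u0 ∈ [1/189, 22/189)
j=2 picked index 4: u0 ∈ [-5/189, 17/63)
j=3 picked index 4: u0 ∈ [-32/189, 8/63)
j=4 picked index 5: u0 ∈ [-1/63, 2/21)
j=5 picked index 6: u0 ∈ [-1/21, 2/7)
j=6 picked index 6: u0 ∈ [-4/21, 1/7)
intersection: [1/189, 2/21)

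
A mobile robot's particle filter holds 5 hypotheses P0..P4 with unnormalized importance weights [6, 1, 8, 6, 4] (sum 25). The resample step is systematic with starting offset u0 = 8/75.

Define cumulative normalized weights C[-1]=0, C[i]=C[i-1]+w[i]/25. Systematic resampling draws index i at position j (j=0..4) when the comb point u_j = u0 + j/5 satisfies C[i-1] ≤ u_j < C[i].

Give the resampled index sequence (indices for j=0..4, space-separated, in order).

0 2 2 3 4

C = [6/25, 7/25, 3/5, 21/25, 1]
j=0: u_0=8/75 ∈ [0, 6/25) → index 0
j=1: u_1=23/75 ∈ [7/25, 3/5) → index 2
j=2: u_2=38/75 ∈ [7/25, 3/5) → index 2
j=3: u_3=53/75 ∈ [3/5, 21/25) → index 3
j=4: u_4=68/75 ∈ [21/25, 1) → index 4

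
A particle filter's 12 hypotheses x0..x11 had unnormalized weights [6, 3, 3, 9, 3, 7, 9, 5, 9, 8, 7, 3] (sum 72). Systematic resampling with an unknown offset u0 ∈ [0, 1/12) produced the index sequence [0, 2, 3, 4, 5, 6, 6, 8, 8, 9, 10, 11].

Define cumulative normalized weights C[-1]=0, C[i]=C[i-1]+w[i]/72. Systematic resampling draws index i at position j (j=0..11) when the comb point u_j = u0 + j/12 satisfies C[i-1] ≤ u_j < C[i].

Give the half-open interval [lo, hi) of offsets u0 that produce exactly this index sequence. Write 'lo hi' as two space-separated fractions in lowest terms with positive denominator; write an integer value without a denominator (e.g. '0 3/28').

1/24 1/18

C = [1/12, 1/8, 1/6, 7/24, 1/3, 31/72, 5/9, 5/8, 3/4, 31/36, 23/24, 1]
j=0 picked index 0: u0 ∈ [0, 1/12)
j=1 picked index 2: u0 ∈ [1/24, 1/12)
j=2 picked index 3: u0 ∈ [0, 1/8)
j=3 picked index 4: u0 ∈ [1/24, 1/12)
j=4 picked index 5: u0 ∈ [0, 7/72)
j=5 picked index 6: u0 ∈ [1/72, 5/36)
j=6 picked index 6: u0 ∈ [-5/72, 1/18)
j=7 picked index 8: u0 ∈ [1/24, 1/6)
j=8 picked index 8: u0 ∈ [-1/24, 1/12)
j=9 picked index 9: u0 ∈ [0, 1/9)
j=10 picked index 10: u0 ∈ [1/36, 1/8)
j=11 picked index 11: u0 ∈ [1/24, 1/12)
intersection: [1/24, 1/18)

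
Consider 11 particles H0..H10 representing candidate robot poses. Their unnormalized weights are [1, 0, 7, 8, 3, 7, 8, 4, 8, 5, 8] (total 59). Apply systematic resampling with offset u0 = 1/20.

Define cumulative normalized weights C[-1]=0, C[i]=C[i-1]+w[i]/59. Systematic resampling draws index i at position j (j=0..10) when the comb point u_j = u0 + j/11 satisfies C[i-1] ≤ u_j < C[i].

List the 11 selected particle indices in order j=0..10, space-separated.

2 3 3 5 5 6 7 8 8 10 10

C = [1/59, 1/59, 8/59, 16/59, 19/59, 26/59, 34/59, 38/59, 46/59, 51/59, 1]
j=0: u_0=1/20 ∈ [1/59, 8/59) → index 2
j=1: u_1=31/220 ∈ [8/59, 16/59) → index 3
j=2: u_2=51/220 ∈ [8/59, 16/59) → index 3
j=3: u_3=71/220 ∈ [19/59, 26/59) → index 5
j=4: u_4=91/220 ∈ [19/59, 26/59) → index 5
j=5: u_5=111/220 ∈ [26/59, 34/59) → index 6
j=6: u_6=131/220 ∈ [34/59, 38/59) → index 7
j=7: u_7=151/220 ∈ [38/59, 46/59) → index 8
j=8: u_8=171/220 ∈ [38/59, 46/59) → index 8
j=9: u_9=191/220 ∈ [51/59, 1) → index 10
j=10: u_10=211/220 ∈ [51/59, 1) → index 10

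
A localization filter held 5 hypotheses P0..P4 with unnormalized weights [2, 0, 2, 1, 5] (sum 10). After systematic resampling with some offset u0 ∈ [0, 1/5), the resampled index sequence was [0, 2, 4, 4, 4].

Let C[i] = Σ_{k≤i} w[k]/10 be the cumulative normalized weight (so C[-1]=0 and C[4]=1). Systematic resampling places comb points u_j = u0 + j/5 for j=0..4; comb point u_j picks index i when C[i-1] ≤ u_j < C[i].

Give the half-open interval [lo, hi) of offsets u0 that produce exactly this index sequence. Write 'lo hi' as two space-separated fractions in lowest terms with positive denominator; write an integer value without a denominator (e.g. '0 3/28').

C = [1/5, 1/5, 2/5, 1/2, 1]
j=0 picked index 0: u0 ∈ [0, 1/5)
j=1 picked index 2: u0 ∈ [0, 1/5)
j=2 picked index 4: u0 ∈ [1/10, 3/5)
j=3 picked index 4: u0 ∈ [-1/10, 2/5)
j=4 picked index 4: u0 ∈ [-3/10, 1/5)
intersection: [1/10, 1/5)

1/10 1/5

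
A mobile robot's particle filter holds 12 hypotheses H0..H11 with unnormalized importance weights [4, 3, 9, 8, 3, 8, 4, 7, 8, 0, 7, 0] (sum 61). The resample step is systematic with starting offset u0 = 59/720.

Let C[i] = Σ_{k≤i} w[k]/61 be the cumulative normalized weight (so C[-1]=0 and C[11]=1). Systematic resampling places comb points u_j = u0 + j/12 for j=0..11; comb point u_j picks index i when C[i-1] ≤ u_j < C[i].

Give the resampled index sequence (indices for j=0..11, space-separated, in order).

C = [4/61, 7/61, 16/61, 24/61, 27/61, 35/61, 39/61, 46/61, 54/61, 54/61, 1, 1]
j=0: u_0=59/720 ∈ [4/61, 7/61) → index 1
j=1: u_1=119/720 ∈ [7/61, 16/61) → index 2
j=2: u_2=179/720 ∈ [7/61, 16/61) → index 2
j=3: u_3=239/720 ∈ [16/61, 24/61) → index 3
j=4: u_4=299/720 ∈ [24/61, 27/61) → index 4
j=5: u_5=359/720 ∈ [27/61, 35/61) → index 5
j=6: u_6=419/720 ∈ [35/61, 39/61) → index 6
j=7: u_7=479/720 ∈ [39/61, 46/61) → index 7
j=8: u_8=539/720 ∈ [39/61, 46/61) → index 7
j=9: u_9=599/720 ∈ [46/61, 54/61) → index 8
j=10: u_10=659/720 ∈ [54/61, 1) → index 10
j=11: u_11=719/720 ∈ [54/61, 1) → index 10

1 2 2 3 4 5 6 7 7 8 10 10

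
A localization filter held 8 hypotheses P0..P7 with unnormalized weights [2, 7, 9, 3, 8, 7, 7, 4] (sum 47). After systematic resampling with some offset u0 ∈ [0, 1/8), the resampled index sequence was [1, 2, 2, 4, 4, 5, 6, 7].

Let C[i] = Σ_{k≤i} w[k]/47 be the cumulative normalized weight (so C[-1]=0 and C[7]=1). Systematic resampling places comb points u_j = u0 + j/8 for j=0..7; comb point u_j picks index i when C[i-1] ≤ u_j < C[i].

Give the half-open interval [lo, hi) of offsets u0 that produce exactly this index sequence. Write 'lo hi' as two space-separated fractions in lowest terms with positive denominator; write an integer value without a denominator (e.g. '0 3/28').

C = [2/47, 9/47, 18/47, 21/47, 29/47, 36/47, 43/47, 1]
j=0 picked index 1: u0 ∈ [2/47, 9/47)
j=1 picked index 2: u0 ∈ [25/376, 97/376)
j=2 picked index 2: u0 ∈ [-11/188, 25/188)
j=3 picked index 4: u0 ∈ [27/376, 91/376)
j=4 picked index 4: u0 ∈ [-5/94, 11/94)
j=5 picked index 5: u0 ∈ [-3/376, 53/376)
j=6 picked index 6: u0 ∈ [3/188, 31/188)
j=7 picked index 7: u0 ∈ [15/376, 1/8)
intersection: [27/376, 11/94)

27/376 11/94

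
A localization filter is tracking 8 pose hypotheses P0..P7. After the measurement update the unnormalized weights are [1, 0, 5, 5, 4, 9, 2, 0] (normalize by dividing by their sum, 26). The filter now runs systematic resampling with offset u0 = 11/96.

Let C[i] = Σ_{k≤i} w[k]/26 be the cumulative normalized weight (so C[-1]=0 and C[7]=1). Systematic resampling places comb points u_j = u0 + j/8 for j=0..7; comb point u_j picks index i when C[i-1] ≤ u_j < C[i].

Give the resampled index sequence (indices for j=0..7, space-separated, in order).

2 3 3 4 5 5 5 6

C = [1/26, 1/26, 3/13, 11/26, 15/26, 12/13, 1, 1]
j=0: u_0=11/96 ∈ [1/26, 3/13) → index 2
j=1: u_1=23/96 ∈ [3/13, 11/26) → index 3
j=2: u_2=35/96 ∈ [3/13, 11/26) → index 3
j=3: u_3=47/96 ∈ [11/26, 15/26) → index 4
j=4: u_4=59/96 ∈ [15/26, 12/13) → index 5
j=5: u_5=71/96 ∈ [15/26, 12/13) → index 5
j=6: u_6=83/96 ∈ [15/26, 12/13) → index 5
j=7: u_7=95/96 ∈ [12/13, 1) → index 6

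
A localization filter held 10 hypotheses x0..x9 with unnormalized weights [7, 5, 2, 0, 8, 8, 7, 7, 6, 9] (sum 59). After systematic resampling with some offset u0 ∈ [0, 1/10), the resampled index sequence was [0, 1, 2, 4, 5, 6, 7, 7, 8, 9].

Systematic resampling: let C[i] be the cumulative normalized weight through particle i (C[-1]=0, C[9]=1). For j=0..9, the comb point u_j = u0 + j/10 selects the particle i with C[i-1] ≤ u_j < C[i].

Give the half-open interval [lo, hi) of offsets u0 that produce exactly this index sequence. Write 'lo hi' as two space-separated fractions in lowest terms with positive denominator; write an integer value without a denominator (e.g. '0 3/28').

C = [7/59, 12/59, 14/59, 14/59, 22/59, 30/59, 37/59, 44/59, 50/59, 1]
j=0 picked index 0: u0 ∈ [0, 7/59)
j=1 picked index 1: u0 ∈ [11/590, 61/590)
j=2 picked index 2: u0 ∈ [1/295, 11/295)
j=3 picked index 4: u0 ∈ [-37/590, 43/590)
j=4 picked index 5: u0 ∈ [-8/295, 32/295)
j=5 picked index 6: u0 ∈ [1/118, 15/118)
j=6 picked index 7: u0 ∈ [8/295, 43/295)
j=7 picked index 7: u0 ∈ [-43/590, 27/590)
j=8 picked index 8: u0 ∈ [-16/295, 14/295)
j=9 picked index 9: u0 ∈ [-31/590, 1/10)
intersection: [8/295, 11/295)

8/295 11/295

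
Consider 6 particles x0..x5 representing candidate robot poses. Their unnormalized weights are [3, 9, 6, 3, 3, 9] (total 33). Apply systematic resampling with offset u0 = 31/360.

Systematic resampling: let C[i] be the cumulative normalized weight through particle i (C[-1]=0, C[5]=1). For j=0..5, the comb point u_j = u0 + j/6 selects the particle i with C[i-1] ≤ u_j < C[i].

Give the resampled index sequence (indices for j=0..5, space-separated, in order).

C = [1/11, 4/11, 6/11, 7/11, 8/11, 1]
j=0: u_0=31/360 ∈ [0, 1/11) → index 0
j=1: u_1=91/360 ∈ [1/11, 4/11) → index 1
j=2: u_2=151/360 ∈ [4/11, 6/11) → index 2
j=3: u_3=211/360 ∈ [6/11, 7/11) → index 3
j=4: u_4=271/360 ∈ [8/11, 1) → index 5
j=5: u_5=331/360 ∈ [8/11, 1) → index 5

0 1 2 3 5 5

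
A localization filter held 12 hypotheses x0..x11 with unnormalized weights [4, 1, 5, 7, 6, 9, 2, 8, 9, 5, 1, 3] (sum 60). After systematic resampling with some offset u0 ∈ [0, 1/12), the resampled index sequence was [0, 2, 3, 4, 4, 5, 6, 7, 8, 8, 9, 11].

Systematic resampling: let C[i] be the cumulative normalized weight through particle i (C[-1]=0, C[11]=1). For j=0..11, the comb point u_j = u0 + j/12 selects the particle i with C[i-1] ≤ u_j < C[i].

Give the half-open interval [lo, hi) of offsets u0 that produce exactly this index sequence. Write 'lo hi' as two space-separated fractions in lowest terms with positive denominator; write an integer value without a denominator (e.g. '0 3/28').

1/30 1/20

C = [1/15, 1/12, 1/6, 17/60, 23/60, 8/15, 17/30, 7/10, 17/20, 14/15, 19/20, 1]
j=0 picked index 0: u0 ∈ [0, 1/15)
j=1 picked index 2: u0 ∈ [0, 1/12)
j=2 picked index 3: u0 ∈ [0, 7/60)
j=3 picked index 4: u0 ∈ [1/30, 2/15)
j=4 picked index 4: u0 ∈ [-1/20, 1/20)
j=5 picked index 5: u0 ∈ [-1/30, 7/60)
j=6 picked index 6: u0 ∈ [1/30, 1/15)
j=7 picked index 7: u0 ∈ [-1/60, 7/60)
j=8 picked index 8: u0 ∈ [1/30, 11/60)
j=9 picked index 8: u0 ∈ [-1/20, 1/10)
j=10 picked index 9: u0 ∈ [1/60, 1/10)
j=11 picked index 11: u0 ∈ [1/30, 1/12)
intersection: [1/30, 1/20)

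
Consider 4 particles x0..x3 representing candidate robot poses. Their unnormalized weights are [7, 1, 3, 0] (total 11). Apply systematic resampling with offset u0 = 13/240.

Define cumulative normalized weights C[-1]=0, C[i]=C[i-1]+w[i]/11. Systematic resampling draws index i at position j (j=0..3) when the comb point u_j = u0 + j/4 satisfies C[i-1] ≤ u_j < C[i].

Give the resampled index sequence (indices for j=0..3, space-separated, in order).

0 0 0 2

C = [7/11, 8/11, 1, 1]
j=0: u_0=13/240 ∈ [0, 7/11) → index 0
j=1: u_1=73/240 ∈ [0, 7/11) → index 0
j=2: u_2=133/240 ∈ [0, 7/11) → index 0
j=3: u_3=193/240 ∈ [8/11, 1) → index 2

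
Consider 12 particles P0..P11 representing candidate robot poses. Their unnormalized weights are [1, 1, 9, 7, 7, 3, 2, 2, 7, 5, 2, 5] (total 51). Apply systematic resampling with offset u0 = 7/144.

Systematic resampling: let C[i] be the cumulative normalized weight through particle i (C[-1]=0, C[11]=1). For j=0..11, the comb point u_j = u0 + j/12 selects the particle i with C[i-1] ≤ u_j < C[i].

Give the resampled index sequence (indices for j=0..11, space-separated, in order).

2 2 2 3 4 4 5 8 8 9 10 11

C = [1/51, 2/51, 11/51, 6/17, 25/51, 28/51, 10/17, 32/51, 13/17, 44/51, 46/51, 1]
j=0: u_0=7/144 ∈ [2/51, 11/51) → index 2
j=1: u_1=19/144 ∈ [2/51, 11/51) → index 2
j=2: u_2=31/144 ∈ [2/51, 11/51) → index 2
j=3: u_3=43/144 ∈ [11/51, 6/17) → index 3
j=4: u_4=55/144 ∈ [6/17, 25/51) → index 4
j=5: u_5=67/144 ∈ [6/17, 25/51) → index 4
j=6: u_6=79/144 ∈ [25/51, 28/51) → index 5
j=7: u_7=91/144 ∈ [32/51, 13/17) → index 8
j=8: u_8=103/144 ∈ [32/51, 13/17) → index 8
j=9: u_9=115/144 ∈ [13/17, 44/51) → index 9
j=10: u_10=127/144 ∈ [44/51, 46/51) → index 10
j=11: u_11=139/144 ∈ [46/51, 1) → index 11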